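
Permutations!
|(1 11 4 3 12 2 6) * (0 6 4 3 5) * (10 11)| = |(0 6 1 10 11 3 12 2 4 5)| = 10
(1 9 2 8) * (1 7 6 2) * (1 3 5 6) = [0, 9, 8, 5, 4, 6, 2, 1, 7, 3] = (1 9 3 5 6 2 8 7)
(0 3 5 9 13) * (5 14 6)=[3, 1, 2, 14, 4, 9, 5, 7, 8, 13, 10, 11, 12, 0, 6]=(0 3 14 6 5 9 13)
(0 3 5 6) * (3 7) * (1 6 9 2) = [7, 6, 1, 5, 4, 9, 0, 3, 8, 2] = (0 7 3 5 9 2 1 6)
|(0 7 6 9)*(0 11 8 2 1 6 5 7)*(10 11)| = 14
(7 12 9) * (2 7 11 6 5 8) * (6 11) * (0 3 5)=(0 3 5 8 2 7 12 9 6)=[3, 1, 7, 5, 4, 8, 0, 12, 2, 6, 10, 11, 9]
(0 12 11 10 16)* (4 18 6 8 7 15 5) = (0 12 11 10 16)(4 18 6 8 7 15 5) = [12, 1, 2, 3, 18, 4, 8, 15, 7, 9, 16, 10, 11, 13, 14, 5, 0, 17, 6]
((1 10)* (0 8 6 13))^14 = ((0 8 6 13)(1 10))^14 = (0 6)(8 13)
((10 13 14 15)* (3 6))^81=(3 6)(10 13 14 15)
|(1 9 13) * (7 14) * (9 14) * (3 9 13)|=|(1 14 7 13)(3 9)|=4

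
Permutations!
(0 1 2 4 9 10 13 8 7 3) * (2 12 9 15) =[1, 12, 4, 0, 15, 5, 6, 3, 7, 10, 13, 11, 9, 8, 14, 2] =(0 1 12 9 10 13 8 7 3)(2 4 15)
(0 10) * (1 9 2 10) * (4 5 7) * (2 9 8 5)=[1, 8, 10, 3, 2, 7, 6, 4, 5, 9, 0]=(0 1 8 5 7 4 2 10)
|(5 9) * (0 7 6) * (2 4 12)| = 6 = |(0 7 6)(2 4 12)(5 9)|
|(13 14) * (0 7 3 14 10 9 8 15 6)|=10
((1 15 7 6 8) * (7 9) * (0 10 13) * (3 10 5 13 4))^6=(15)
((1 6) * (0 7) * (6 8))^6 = (8)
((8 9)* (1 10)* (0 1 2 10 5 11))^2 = ((0 1 5 11)(2 10)(8 9))^2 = (0 5)(1 11)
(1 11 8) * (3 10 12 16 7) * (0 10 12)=(0 10)(1 11 8)(3 12 16 7)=[10, 11, 2, 12, 4, 5, 6, 3, 1, 9, 0, 8, 16, 13, 14, 15, 7]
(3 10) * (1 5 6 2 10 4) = [0, 5, 10, 4, 1, 6, 2, 7, 8, 9, 3] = (1 5 6 2 10 3 4)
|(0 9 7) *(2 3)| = |(0 9 7)(2 3)| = 6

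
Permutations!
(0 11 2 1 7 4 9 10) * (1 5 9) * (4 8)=(0 11 2 5 9 10)(1 7 8 4)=[11, 7, 5, 3, 1, 9, 6, 8, 4, 10, 0, 2]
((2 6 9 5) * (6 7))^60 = ((2 7 6 9 5))^60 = (9)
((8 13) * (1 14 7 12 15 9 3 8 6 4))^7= (1 8 12 4 3 7 6 9 14 13 15)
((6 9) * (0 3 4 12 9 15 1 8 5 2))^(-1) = ((0 3 4 12 9 6 15 1 8 5 2))^(-1) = (0 2 5 8 1 15 6 9 12 4 3)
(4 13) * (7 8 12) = (4 13)(7 8 12) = [0, 1, 2, 3, 13, 5, 6, 8, 12, 9, 10, 11, 7, 4]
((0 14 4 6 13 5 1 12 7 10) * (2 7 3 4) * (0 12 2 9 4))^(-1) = (0 3 12 10 7 2 1 5 13 6 4 9 14)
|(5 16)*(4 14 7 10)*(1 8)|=4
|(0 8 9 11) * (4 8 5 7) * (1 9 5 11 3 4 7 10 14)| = 8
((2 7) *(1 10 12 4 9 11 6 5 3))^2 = ((1 10 12 4 9 11 6 5 3)(2 7))^2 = (1 12 9 6 3 10 4 11 5)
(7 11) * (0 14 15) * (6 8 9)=(0 14 15)(6 8 9)(7 11)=[14, 1, 2, 3, 4, 5, 8, 11, 9, 6, 10, 7, 12, 13, 15, 0]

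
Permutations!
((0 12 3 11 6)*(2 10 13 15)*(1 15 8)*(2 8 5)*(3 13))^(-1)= (0 6 11 3 10 2 5 13 12)(1 8 15)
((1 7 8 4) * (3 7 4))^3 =((1 4)(3 7 8))^3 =(8)(1 4)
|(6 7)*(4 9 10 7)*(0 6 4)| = |(0 6)(4 9 10 7)| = 4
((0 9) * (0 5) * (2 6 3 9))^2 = (0 6 9)(2 3 5)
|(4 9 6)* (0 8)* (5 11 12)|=6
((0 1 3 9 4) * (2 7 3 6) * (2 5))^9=(9)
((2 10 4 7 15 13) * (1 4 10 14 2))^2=((1 4 7 15 13)(2 14))^2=(1 7 13 4 15)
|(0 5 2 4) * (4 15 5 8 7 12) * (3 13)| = |(0 8 7 12 4)(2 15 5)(3 13)| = 30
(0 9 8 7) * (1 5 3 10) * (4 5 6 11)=[9, 6, 2, 10, 5, 3, 11, 0, 7, 8, 1, 4]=(0 9 8 7)(1 6 11 4 5 3 10)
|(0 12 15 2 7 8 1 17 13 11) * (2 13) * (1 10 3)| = 35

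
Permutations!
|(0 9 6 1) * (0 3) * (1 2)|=|(0 9 6 2 1 3)|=6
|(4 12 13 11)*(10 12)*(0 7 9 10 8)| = 9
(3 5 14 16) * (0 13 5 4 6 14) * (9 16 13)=(0 9 16 3 4 6 14 13 5)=[9, 1, 2, 4, 6, 0, 14, 7, 8, 16, 10, 11, 12, 5, 13, 15, 3]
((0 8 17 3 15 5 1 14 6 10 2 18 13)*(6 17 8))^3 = (0 2)(1 3)(5 17)(6 18)(10 13)(14 15)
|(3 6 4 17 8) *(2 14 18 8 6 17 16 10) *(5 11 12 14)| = |(2 5 11 12 14 18 8 3 17 6 4 16 10)| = 13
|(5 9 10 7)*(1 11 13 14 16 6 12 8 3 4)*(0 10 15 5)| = 30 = |(0 10 7)(1 11 13 14 16 6 12 8 3 4)(5 9 15)|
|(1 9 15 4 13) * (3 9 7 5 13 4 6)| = 4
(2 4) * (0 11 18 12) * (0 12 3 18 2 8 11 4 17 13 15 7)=(0 4 8 11 2 17 13 15 7)(3 18)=[4, 1, 17, 18, 8, 5, 6, 0, 11, 9, 10, 2, 12, 15, 14, 7, 16, 13, 3]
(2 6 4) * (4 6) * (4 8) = (2 8 4) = [0, 1, 8, 3, 2, 5, 6, 7, 4]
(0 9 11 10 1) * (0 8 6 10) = [9, 8, 2, 3, 4, 5, 10, 7, 6, 11, 1, 0] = (0 9 11)(1 8 6 10)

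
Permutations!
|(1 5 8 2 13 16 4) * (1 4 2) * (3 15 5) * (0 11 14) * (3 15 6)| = |(0 11 14)(1 15 5 8)(2 13 16)(3 6)| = 12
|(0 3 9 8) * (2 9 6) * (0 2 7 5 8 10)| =|(0 3 6 7 5 8 2 9 10)| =9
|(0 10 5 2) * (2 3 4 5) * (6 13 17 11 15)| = 15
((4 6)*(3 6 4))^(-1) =(3 6)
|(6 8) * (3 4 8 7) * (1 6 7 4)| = 6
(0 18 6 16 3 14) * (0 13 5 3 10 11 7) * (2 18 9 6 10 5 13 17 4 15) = [9, 1, 18, 14, 15, 3, 16, 0, 8, 6, 11, 7, 12, 13, 17, 2, 5, 4, 10] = (0 9 6 16 5 3 14 17 4 15 2 18 10 11 7)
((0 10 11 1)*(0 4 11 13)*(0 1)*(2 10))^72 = ((0 2 10 13 1 4 11))^72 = (0 10 1 11 2 13 4)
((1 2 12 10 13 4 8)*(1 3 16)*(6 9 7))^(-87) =((1 2 12 10 13 4 8 3 16)(6 9 7))^(-87) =(1 10 8)(2 13 3)(4 16 12)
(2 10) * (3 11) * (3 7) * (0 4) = (0 4)(2 10)(3 11 7) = [4, 1, 10, 11, 0, 5, 6, 3, 8, 9, 2, 7]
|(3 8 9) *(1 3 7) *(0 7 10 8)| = |(0 7 1 3)(8 9 10)| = 12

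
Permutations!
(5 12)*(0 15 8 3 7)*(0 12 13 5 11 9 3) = [15, 1, 2, 7, 4, 13, 6, 12, 0, 3, 10, 9, 11, 5, 14, 8] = (0 15 8)(3 7 12 11 9)(5 13)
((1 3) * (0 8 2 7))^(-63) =((0 8 2 7)(1 3))^(-63) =(0 8 2 7)(1 3)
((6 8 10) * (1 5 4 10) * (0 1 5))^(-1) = ((0 1)(4 10 6 8 5))^(-1) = (0 1)(4 5 8 6 10)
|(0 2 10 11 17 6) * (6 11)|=|(0 2 10 6)(11 17)|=4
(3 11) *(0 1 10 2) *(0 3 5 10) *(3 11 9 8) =(0 1)(2 11 5 10)(3 9 8) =[1, 0, 11, 9, 4, 10, 6, 7, 3, 8, 2, 5]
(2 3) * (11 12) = (2 3)(11 12) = [0, 1, 3, 2, 4, 5, 6, 7, 8, 9, 10, 12, 11]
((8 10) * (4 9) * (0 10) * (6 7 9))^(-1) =(0 8 10)(4 9 7 6)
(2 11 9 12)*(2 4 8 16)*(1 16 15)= (1 16 2 11 9 12 4 8 15)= [0, 16, 11, 3, 8, 5, 6, 7, 15, 12, 10, 9, 4, 13, 14, 1, 2]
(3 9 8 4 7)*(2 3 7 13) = (2 3 9 8 4 13) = [0, 1, 3, 9, 13, 5, 6, 7, 4, 8, 10, 11, 12, 2]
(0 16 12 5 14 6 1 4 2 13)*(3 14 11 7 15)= (0 16 12 5 11 7 15 3 14 6 1 4 2 13)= [16, 4, 13, 14, 2, 11, 1, 15, 8, 9, 10, 7, 5, 0, 6, 3, 12]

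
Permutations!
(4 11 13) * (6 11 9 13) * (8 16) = (4 9 13)(6 11)(8 16) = [0, 1, 2, 3, 9, 5, 11, 7, 16, 13, 10, 6, 12, 4, 14, 15, 8]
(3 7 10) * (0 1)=[1, 0, 2, 7, 4, 5, 6, 10, 8, 9, 3]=(0 1)(3 7 10)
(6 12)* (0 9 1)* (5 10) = (0 9 1)(5 10)(6 12) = [9, 0, 2, 3, 4, 10, 12, 7, 8, 1, 5, 11, 6]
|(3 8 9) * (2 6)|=6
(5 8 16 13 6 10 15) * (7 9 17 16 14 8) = (5 7 9 17 16 13 6 10 15)(8 14) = [0, 1, 2, 3, 4, 7, 10, 9, 14, 17, 15, 11, 12, 6, 8, 5, 13, 16]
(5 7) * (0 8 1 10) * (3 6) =(0 8 1 10)(3 6)(5 7) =[8, 10, 2, 6, 4, 7, 3, 5, 1, 9, 0]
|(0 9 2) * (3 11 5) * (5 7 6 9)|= |(0 5 3 11 7 6 9 2)|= 8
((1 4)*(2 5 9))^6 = ((1 4)(2 5 9))^6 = (9)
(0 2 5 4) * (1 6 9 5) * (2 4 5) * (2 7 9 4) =(0 2 1 6 4)(7 9) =[2, 6, 1, 3, 0, 5, 4, 9, 8, 7]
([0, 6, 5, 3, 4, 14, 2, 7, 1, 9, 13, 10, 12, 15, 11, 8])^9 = [0, 8, 6, 3, 4, 2, 1, 7, 15, 9, 11, 14, 12, 10, 5, 13]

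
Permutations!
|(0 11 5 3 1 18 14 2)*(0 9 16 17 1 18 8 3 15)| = |(0 11 5 15)(1 8 3 18 14 2 9 16 17)| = 36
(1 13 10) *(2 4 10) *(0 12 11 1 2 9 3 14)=[12, 13, 4, 14, 10, 5, 6, 7, 8, 3, 2, 1, 11, 9, 0]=(0 12 11 1 13 9 3 14)(2 4 10)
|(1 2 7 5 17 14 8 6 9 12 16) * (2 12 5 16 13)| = |(1 12 13 2 7 16)(5 17 14 8 6 9)| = 6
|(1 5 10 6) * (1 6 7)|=4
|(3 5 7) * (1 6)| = 6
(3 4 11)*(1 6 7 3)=(1 6 7 3 4 11)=[0, 6, 2, 4, 11, 5, 7, 3, 8, 9, 10, 1]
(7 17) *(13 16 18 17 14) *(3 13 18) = (3 13 16)(7 14 18 17) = [0, 1, 2, 13, 4, 5, 6, 14, 8, 9, 10, 11, 12, 16, 18, 15, 3, 7, 17]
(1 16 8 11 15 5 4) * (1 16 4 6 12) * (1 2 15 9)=(1 4 16 8 11 9)(2 15 5 6 12)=[0, 4, 15, 3, 16, 6, 12, 7, 11, 1, 10, 9, 2, 13, 14, 5, 8]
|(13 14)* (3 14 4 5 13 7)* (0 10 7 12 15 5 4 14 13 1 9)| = 11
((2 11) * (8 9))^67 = ((2 11)(8 9))^67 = (2 11)(8 9)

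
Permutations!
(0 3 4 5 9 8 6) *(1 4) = (0 3 1 4 5 9 8 6) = [3, 4, 2, 1, 5, 9, 0, 7, 6, 8]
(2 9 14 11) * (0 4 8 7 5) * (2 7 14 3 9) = (0 4 8 14 11 7 5)(3 9) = [4, 1, 2, 9, 8, 0, 6, 5, 14, 3, 10, 7, 12, 13, 11]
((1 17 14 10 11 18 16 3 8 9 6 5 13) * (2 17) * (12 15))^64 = ((1 2 17 14 10 11 18 16 3 8 9 6 5 13)(12 15))^64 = (1 3 17 9 10 5 18)(2 8 14 6 11 13 16)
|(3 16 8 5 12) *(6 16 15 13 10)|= |(3 15 13 10 6 16 8 5 12)|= 9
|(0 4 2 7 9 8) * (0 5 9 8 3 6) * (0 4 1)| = |(0 1)(2 7 8 5 9 3 6 4)| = 8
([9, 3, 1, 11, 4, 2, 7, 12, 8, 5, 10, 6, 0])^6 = [11, 0, 12, 9, 4, 7, 2, 1, 8, 6, 10, 5, 3]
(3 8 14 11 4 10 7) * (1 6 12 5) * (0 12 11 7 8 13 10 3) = (0 12 5 1 6 11 4 3 13 10 8 14 7) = [12, 6, 2, 13, 3, 1, 11, 0, 14, 9, 8, 4, 5, 10, 7]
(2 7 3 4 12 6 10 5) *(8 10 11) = (2 7 3 4 12 6 11 8 10 5) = [0, 1, 7, 4, 12, 2, 11, 3, 10, 9, 5, 8, 6]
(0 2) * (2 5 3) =(0 5 3 2) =[5, 1, 0, 2, 4, 3]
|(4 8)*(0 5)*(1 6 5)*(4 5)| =6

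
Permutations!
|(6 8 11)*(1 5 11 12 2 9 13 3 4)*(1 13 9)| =|(1 5 11 6 8 12 2)(3 4 13)| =21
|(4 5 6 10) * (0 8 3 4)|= 7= |(0 8 3 4 5 6 10)|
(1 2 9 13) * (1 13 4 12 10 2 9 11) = (13)(1 9 4 12 10 2 11) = [0, 9, 11, 3, 12, 5, 6, 7, 8, 4, 2, 1, 10, 13]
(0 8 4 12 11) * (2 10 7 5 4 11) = (0 8 11)(2 10 7 5 4 12) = [8, 1, 10, 3, 12, 4, 6, 5, 11, 9, 7, 0, 2]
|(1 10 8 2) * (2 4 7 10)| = 4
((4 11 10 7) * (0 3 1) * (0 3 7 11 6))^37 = ((0 7 4 6)(1 3)(10 11))^37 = (0 7 4 6)(1 3)(10 11)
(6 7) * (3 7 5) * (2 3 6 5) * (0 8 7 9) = (0 8 7 5 6 2 3 9) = [8, 1, 3, 9, 4, 6, 2, 5, 7, 0]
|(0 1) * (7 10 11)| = 6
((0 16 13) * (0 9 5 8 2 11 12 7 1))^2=(0 13 5 2 12 1 16 9 8 11 7)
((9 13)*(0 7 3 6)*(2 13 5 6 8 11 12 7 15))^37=(0 2 9 6 15 13 5)(3 11 7 8 12)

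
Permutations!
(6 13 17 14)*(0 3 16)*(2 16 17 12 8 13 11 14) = (0 3 17 2 16)(6 11 14)(8 13 12) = [3, 1, 16, 17, 4, 5, 11, 7, 13, 9, 10, 14, 8, 12, 6, 15, 0, 2]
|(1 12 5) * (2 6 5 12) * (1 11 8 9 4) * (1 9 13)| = |(1 2 6 5 11 8 13)(4 9)| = 14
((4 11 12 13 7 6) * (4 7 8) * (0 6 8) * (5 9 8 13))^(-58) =(0 7)(4 12 9)(5 8 11)(6 13) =((0 6 7 13)(4 11 12 5 9 8))^(-58)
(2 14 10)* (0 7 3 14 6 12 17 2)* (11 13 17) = (0 7 3 14 10)(2 6 12 11 13 17) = [7, 1, 6, 14, 4, 5, 12, 3, 8, 9, 0, 13, 11, 17, 10, 15, 16, 2]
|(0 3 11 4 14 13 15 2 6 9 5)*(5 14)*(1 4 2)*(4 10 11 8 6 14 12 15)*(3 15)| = |(0 15 1 10 11 2 14 13 4 5)(3 8 6 9 12)| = 10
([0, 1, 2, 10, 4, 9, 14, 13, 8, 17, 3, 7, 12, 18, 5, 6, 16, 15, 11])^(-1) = (3 10)(5 14 6 15 17 9)(7 11 18 13)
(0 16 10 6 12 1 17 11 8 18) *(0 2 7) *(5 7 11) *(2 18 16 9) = (18)(0 9 2 11 8 16 10 6 12 1 17 5 7) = [9, 17, 11, 3, 4, 7, 12, 0, 16, 2, 6, 8, 1, 13, 14, 15, 10, 5, 18]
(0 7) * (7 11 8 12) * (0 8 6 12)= (0 11 6 12 7 8)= [11, 1, 2, 3, 4, 5, 12, 8, 0, 9, 10, 6, 7]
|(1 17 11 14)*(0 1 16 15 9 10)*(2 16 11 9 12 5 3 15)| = 20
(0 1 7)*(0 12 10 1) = (1 7 12 10) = [0, 7, 2, 3, 4, 5, 6, 12, 8, 9, 1, 11, 10]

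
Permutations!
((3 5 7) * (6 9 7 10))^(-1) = (3 7 9 6 10 5)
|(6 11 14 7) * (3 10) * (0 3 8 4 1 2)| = 28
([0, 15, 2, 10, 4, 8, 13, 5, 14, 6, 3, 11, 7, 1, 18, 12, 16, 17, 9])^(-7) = [0, 5, 2, 10, 4, 9, 12, 18, 6, 15, 3, 11, 14, 7, 13, 8, 16, 17, 1]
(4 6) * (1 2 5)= (1 2 5)(4 6)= [0, 2, 5, 3, 6, 1, 4]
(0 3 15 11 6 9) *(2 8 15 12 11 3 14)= (0 14 2 8 15 3 12 11 6 9)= [14, 1, 8, 12, 4, 5, 9, 7, 15, 0, 10, 6, 11, 13, 2, 3]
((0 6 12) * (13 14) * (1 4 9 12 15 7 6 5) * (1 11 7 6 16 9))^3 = (0 7 12 11 9 5 16)(1 4)(6 15)(13 14) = ((0 5 11 7 16 9 12)(1 4)(6 15)(13 14))^3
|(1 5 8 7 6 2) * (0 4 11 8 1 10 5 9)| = |(0 4 11 8 7 6 2 10 5 1 9)| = 11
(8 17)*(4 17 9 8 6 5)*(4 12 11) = (4 17 6 5 12 11)(8 9) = [0, 1, 2, 3, 17, 12, 5, 7, 9, 8, 10, 4, 11, 13, 14, 15, 16, 6]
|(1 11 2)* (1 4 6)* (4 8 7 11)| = |(1 4 6)(2 8 7 11)| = 12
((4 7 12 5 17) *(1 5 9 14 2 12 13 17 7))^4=((1 5 7 13 17 4)(2 12 9 14))^4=(1 17 7)(4 13 5)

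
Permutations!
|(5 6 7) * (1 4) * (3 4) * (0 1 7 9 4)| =|(0 1 3)(4 7 5 6 9)| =15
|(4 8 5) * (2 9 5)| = 5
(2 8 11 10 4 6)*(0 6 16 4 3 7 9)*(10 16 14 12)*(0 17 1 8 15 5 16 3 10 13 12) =(0 6 2 15 5 16 4 14)(1 8 11 3 7 9 17)(12 13) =[6, 8, 15, 7, 14, 16, 2, 9, 11, 17, 10, 3, 13, 12, 0, 5, 4, 1]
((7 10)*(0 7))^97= (0 7 10)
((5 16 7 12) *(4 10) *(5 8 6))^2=((4 10)(5 16 7 12 8 6))^2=(5 7 8)(6 16 12)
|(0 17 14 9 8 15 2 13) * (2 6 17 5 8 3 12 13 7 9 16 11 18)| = 16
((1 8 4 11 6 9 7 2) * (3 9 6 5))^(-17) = (1 8 4 11 5 3 9 7 2)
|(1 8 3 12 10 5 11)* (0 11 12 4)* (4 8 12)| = 14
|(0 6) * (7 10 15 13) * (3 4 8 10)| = 14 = |(0 6)(3 4 8 10 15 13 7)|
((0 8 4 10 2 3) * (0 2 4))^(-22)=(10)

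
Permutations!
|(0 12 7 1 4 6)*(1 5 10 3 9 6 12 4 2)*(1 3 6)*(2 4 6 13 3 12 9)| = 42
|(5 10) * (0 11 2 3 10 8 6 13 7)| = |(0 11 2 3 10 5 8 6 13 7)| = 10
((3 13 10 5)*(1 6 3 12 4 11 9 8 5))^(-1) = (1 10 13 3 6)(4 12 5 8 9 11)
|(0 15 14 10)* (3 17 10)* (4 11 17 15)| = 15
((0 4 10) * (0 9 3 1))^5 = ((0 4 10 9 3 1))^5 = (0 1 3 9 10 4)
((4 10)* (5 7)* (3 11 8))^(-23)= (3 11 8)(4 10)(5 7)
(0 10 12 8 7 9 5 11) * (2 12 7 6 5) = (0 10 7 9 2 12 8 6 5 11) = [10, 1, 12, 3, 4, 11, 5, 9, 6, 2, 7, 0, 8]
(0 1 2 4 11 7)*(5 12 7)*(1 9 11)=(0 9 11 5 12 7)(1 2 4)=[9, 2, 4, 3, 1, 12, 6, 0, 8, 11, 10, 5, 7]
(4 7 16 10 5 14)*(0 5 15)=(0 5 14 4 7 16 10 15)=[5, 1, 2, 3, 7, 14, 6, 16, 8, 9, 15, 11, 12, 13, 4, 0, 10]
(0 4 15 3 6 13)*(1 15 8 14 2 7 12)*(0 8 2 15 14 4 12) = (0 12 1 14 15 3 6 13 8 4 2 7) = [12, 14, 7, 6, 2, 5, 13, 0, 4, 9, 10, 11, 1, 8, 15, 3]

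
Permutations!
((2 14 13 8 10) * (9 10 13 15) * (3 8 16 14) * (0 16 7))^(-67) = (0 7 13 8 3 2 10 9 15 14 16)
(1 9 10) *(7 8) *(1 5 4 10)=(1 9)(4 10 5)(7 8)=[0, 9, 2, 3, 10, 4, 6, 8, 7, 1, 5]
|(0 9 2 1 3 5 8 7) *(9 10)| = |(0 10 9 2 1 3 5 8 7)| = 9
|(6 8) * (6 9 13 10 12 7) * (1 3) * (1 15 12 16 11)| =12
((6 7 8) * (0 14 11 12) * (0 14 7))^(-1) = ((0 7 8 6)(11 12 14))^(-1) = (0 6 8 7)(11 14 12)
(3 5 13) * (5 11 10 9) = (3 11 10 9 5 13) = [0, 1, 2, 11, 4, 13, 6, 7, 8, 5, 9, 10, 12, 3]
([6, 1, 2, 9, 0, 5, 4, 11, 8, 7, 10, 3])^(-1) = (0 4 6)(3 11 7 9)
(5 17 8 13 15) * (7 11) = (5 17 8 13 15)(7 11) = [0, 1, 2, 3, 4, 17, 6, 11, 13, 9, 10, 7, 12, 15, 14, 5, 16, 8]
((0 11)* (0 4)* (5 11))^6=((0 5 11 4))^6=(0 11)(4 5)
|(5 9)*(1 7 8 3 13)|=10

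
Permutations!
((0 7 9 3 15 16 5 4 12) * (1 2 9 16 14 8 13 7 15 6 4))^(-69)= ((0 15 14 8 13 7 16 5 1 2 9 3 6 4 12))^(-69)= (0 16 6 8 2)(1 12 7 3 14)(4 13 9 15 5)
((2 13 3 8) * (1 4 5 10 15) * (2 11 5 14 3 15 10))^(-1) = (1 15 13 2 5 11 8 3 14 4) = ((1 4 14 3 8 11 5 2 13 15))^(-1)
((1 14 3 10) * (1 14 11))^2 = (3 14 10) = ((1 11)(3 10 14))^2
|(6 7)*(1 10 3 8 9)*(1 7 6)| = |(1 10 3 8 9 7)| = 6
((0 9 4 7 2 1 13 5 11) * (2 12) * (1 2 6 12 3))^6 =(0 13 7)(1 4 11)(3 9 5)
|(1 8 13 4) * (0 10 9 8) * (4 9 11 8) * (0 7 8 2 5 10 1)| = 28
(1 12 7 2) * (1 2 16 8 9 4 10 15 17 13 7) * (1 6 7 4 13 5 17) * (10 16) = [0, 12, 2, 3, 16, 17, 7, 10, 9, 13, 15, 11, 6, 4, 14, 1, 8, 5] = (1 12 6 7 10 15)(4 16 8 9 13)(5 17)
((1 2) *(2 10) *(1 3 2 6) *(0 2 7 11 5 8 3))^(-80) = ((0 2)(1 10 6)(3 7 11 5 8))^(-80) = (11)(1 10 6)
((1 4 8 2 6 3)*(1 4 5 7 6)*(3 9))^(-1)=(1 2 8 4 3 9 6 7 5)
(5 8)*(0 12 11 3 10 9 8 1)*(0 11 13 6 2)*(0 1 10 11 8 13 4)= (0 12 4)(1 8 5 10 9 13 6 2)(3 11)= [12, 8, 1, 11, 0, 10, 2, 7, 5, 13, 9, 3, 4, 6]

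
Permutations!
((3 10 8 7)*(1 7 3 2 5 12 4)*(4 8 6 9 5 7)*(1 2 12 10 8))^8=(1 7 4 12 2)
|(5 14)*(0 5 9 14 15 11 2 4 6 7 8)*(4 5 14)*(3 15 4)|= 12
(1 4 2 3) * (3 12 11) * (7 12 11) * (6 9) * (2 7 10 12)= (1 4 7 2 11 3)(6 9)(10 12)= [0, 4, 11, 1, 7, 5, 9, 2, 8, 6, 12, 3, 10]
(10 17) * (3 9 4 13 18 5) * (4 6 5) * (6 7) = (3 9 7 6 5)(4 13 18)(10 17) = [0, 1, 2, 9, 13, 3, 5, 6, 8, 7, 17, 11, 12, 18, 14, 15, 16, 10, 4]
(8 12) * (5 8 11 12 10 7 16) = (5 8 10 7 16)(11 12) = [0, 1, 2, 3, 4, 8, 6, 16, 10, 9, 7, 12, 11, 13, 14, 15, 5]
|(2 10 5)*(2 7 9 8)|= |(2 10 5 7 9 8)|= 6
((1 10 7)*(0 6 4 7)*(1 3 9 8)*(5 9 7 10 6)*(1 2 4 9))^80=(0 10 4 2 8 9 6 1 5)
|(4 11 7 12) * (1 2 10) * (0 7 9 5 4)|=12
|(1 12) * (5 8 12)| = 4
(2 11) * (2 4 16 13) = (2 11 4 16 13) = [0, 1, 11, 3, 16, 5, 6, 7, 8, 9, 10, 4, 12, 2, 14, 15, 13]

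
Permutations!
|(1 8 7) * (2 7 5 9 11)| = |(1 8 5 9 11 2 7)| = 7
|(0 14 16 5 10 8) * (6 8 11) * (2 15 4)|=24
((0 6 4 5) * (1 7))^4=((0 6 4 5)(1 7))^4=(7)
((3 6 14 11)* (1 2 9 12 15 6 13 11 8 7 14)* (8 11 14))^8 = (1 9 15)(2 12 6)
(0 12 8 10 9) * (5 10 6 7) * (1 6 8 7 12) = (0 1 6 12 7 5 10 9) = [1, 6, 2, 3, 4, 10, 12, 5, 8, 0, 9, 11, 7]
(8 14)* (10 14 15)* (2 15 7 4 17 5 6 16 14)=[0, 1, 15, 3, 17, 6, 16, 4, 7, 9, 2, 11, 12, 13, 8, 10, 14, 5]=(2 15 10)(4 17 5 6 16 14 8 7)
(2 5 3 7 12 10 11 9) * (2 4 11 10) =[0, 1, 5, 7, 11, 3, 6, 12, 8, 4, 10, 9, 2] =(2 5 3 7 12)(4 11 9)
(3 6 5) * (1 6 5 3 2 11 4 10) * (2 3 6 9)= (1 9 2 11 4 10)(3 5)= [0, 9, 11, 5, 10, 3, 6, 7, 8, 2, 1, 4]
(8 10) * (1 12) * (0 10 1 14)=(0 10 8 1 12 14)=[10, 12, 2, 3, 4, 5, 6, 7, 1, 9, 8, 11, 14, 13, 0]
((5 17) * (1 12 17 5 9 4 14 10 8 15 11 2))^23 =(1 12 17 9 4 14 10 8 15 11 2)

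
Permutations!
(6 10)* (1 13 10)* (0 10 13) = (13)(0 10 6 1) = [10, 0, 2, 3, 4, 5, 1, 7, 8, 9, 6, 11, 12, 13]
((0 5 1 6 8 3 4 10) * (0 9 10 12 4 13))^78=(0 5 1 6 8 3 13)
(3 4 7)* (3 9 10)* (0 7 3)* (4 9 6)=[7, 1, 2, 9, 3, 5, 4, 6, 8, 10, 0]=(0 7 6 4 3 9 10)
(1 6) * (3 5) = (1 6)(3 5) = [0, 6, 2, 5, 4, 3, 1]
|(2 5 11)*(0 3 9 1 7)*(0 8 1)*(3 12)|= 12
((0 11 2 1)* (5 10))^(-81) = ((0 11 2 1)(5 10))^(-81) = (0 1 2 11)(5 10)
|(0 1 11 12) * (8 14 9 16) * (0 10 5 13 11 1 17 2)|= 60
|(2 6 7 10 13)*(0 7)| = |(0 7 10 13 2 6)| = 6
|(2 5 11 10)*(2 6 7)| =6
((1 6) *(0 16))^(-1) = ((0 16)(1 6))^(-1) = (0 16)(1 6)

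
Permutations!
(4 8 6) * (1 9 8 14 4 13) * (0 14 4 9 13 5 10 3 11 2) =(0 14 9 8 6 5 10 3 11 2)(1 13) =[14, 13, 0, 11, 4, 10, 5, 7, 6, 8, 3, 2, 12, 1, 9]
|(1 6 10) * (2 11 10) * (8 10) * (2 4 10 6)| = |(1 2 11 8 6 4 10)| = 7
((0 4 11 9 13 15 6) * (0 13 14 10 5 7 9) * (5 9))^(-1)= ((0 4 11)(5 7)(6 13 15)(9 14 10))^(-1)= (0 11 4)(5 7)(6 15 13)(9 10 14)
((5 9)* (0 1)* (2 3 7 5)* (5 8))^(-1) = ((0 1)(2 3 7 8 5 9))^(-1) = (0 1)(2 9 5 8 7 3)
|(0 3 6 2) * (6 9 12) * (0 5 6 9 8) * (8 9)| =15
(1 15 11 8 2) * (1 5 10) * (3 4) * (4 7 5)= (1 15 11 8 2 4 3 7 5 10)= [0, 15, 4, 7, 3, 10, 6, 5, 2, 9, 1, 8, 12, 13, 14, 11]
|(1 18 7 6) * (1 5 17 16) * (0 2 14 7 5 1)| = 10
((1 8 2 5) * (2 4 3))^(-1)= (1 5 2 3 4 8)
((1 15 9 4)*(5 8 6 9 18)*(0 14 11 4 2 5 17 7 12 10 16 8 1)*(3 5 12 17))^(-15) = (18)(0 14 11 4)(2 9 6 8 16 10 12)(7 17)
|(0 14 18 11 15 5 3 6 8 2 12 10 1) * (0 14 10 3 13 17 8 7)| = 16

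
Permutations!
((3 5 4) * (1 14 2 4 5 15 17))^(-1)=((1 14 2 4 3 15 17))^(-1)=(1 17 15 3 4 2 14)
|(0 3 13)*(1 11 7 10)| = |(0 3 13)(1 11 7 10)| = 12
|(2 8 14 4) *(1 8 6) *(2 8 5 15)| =|(1 5 15 2 6)(4 8 14)| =15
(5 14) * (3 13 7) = (3 13 7)(5 14) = [0, 1, 2, 13, 4, 14, 6, 3, 8, 9, 10, 11, 12, 7, 5]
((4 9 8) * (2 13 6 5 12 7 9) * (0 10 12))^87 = ((0 10 12 7 9 8 4 2 13 6 5))^87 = (0 5 6 13 2 4 8 9 7 12 10)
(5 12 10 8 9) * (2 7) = (2 7)(5 12 10 8 9) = [0, 1, 7, 3, 4, 12, 6, 2, 9, 5, 8, 11, 10]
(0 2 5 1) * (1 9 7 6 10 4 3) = (0 2 5 9 7 6 10 4 3 1) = [2, 0, 5, 1, 3, 9, 10, 6, 8, 7, 4]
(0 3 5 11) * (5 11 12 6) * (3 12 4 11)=(0 12 6 5 4 11)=[12, 1, 2, 3, 11, 4, 5, 7, 8, 9, 10, 0, 6]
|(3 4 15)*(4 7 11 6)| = |(3 7 11 6 4 15)| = 6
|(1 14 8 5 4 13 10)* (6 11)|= |(1 14 8 5 4 13 10)(6 11)|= 14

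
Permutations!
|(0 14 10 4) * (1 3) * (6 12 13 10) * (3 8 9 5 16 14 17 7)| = 15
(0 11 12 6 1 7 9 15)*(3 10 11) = (0 3 10 11 12 6 1 7 9 15) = [3, 7, 2, 10, 4, 5, 1, 9, 8, 15, 11, 12, 6, 13, 14, 0]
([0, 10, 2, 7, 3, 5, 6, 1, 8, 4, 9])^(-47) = (1 10 9 4 3 7)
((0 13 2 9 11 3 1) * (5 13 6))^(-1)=(0 1 3 11 9 2 13 5 6)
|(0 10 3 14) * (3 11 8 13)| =|(0 10 11 8 13 3 14)| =7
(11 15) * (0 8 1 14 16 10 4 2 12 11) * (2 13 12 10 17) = (0 8 1 14 16 17 2 10 4 13 12 11 15) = [8, 14, 10, 3, 13, 5, 6, 7, 1, 9, 4, 15, 11, 12, 16, 0, 17, 2]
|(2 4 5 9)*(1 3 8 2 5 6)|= |(1 3 8 2 4 6)(5 9)|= 6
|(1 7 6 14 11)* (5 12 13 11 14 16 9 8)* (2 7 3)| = 12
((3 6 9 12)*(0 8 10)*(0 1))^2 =(0 10)(1 8)(3 9)(6 12)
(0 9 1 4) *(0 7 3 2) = (0 9 1 4 7 3 2) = [9, 4, 0, 2, 7, 5, 6, 3, 8, 1]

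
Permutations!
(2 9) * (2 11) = (2 9 11) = [0, 1, 9, 3, 4, 5, 6, 7, 8, 11, 10, 2]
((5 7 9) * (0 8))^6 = (9)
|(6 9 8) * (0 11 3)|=|(0 11 3)(6 9 8)|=3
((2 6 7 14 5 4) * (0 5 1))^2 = ((0 5 4 2 6 7 14 1))^2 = (0 4 6 14)(1 5 2 7)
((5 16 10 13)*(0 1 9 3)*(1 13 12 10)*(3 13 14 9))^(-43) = (0 16 9 3 5 14 1 13)(10 12)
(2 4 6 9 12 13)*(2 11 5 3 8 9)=(2 4 6)(3 8 9 12 13 11 5)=[0, 1, 4, 8, 6, 3, 2, 7, 9, 12, 10, 5, 13, 11]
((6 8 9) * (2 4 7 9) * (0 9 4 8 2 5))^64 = ((0 9 6 2 8 5)(4 7))^64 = (0 8 6)(2 9 5)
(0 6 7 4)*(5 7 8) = (0 6 8 5 7 4) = [6, 1, 2, 3, 0, 7, 8, 4, 5]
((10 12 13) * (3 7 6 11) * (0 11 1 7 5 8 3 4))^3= ((0 11 4)(1 7 6)(3 5 8)(10 12 13))^3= (13)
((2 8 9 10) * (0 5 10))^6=(10)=((0 5 10 2 8 9))^6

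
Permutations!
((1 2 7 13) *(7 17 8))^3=(1 8)(2 7)(13 17)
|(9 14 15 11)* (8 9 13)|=6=|(8 9 14 15 11 13)|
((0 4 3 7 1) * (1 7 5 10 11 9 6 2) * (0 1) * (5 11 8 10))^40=((0 4 3 11 9 6 2)(8 10))^40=(0 6 11 4 2 9 3)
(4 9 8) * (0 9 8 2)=(0 9 2)(4 8)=[9, 1, 0, 3, 8, 5, 6, 7, 4, 2]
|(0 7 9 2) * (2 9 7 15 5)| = 4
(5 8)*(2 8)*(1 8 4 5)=(1 8)(2 4 5)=[0, 8, 4, 3, 5, 2, 6, 7, 1]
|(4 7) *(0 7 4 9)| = |(0 7 9)| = 3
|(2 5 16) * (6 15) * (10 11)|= 6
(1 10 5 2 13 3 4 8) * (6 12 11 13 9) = (1 10 5 2 9 6 12 11 13 3 4 8) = [0, 10, 9, 4, 8, 2, 12, 7, 1, 6, 5, 13, 11, 3]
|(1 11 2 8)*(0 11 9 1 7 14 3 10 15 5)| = |(0 11 2 8 7 14 3 10 15 5)(1 9)| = 10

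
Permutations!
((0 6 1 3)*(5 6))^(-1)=(0 3 1 6 5)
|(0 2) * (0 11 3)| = 4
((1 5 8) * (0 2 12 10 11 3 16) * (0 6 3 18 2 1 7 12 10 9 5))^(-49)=(0 1)(2 18 11 10)(3 6 16)(5 8 7 12 9)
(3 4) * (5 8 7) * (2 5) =(2 5 8 7)(3 4) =[0, 1, 5, 4, 3, 8, 6, 2, 7]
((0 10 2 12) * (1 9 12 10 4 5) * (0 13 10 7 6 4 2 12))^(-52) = ((0 2 7 6 4 5 1 9)(10 12 13))^(-52) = (0 4)(1 7)(2 5)(6 9)(10 13 12)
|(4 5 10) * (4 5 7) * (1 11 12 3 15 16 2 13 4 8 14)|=12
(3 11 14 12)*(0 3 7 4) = [3, 1, 2, 11, 0, 5, 6, 4, 8, 9, 10, 14, 7, 13, 12] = (0 3 11 14 12 7 4)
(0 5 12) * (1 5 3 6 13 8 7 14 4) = (0 3 6 13 8 7 14 4 1 5 12) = [3, 5, 2, 6, 1, 12, 13, 14, 7, 9, 10, 11, 0, 8, 4]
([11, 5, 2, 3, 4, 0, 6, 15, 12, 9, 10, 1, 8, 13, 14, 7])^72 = [0, 1, 2, 3, 4, 5, 6, 7, 8, 9, 10, 11, 12, 13, 14, 15]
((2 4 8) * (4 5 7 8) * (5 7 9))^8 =(9)(2 8 7) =((2 7 8)(5 9))^8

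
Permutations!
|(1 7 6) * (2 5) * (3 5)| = |(1 7 6)(2 3 5)| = 3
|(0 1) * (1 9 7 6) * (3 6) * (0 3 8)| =12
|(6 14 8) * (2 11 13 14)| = 6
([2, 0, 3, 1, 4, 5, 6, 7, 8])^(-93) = (8)(0 1 3 2)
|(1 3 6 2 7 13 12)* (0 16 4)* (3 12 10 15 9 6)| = |(0 16 4)(1 12)(2 7 13 10 15 9 6)| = 42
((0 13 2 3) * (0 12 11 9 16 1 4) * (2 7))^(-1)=((0 13 7 2 3 12 11 9 16 1 4))^(-1)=(0 4 1 16 9 11 12 3 2 7 13)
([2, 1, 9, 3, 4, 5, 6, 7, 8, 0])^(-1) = (0 9 2)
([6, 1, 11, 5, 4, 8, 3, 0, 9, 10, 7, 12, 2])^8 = (2 12 11)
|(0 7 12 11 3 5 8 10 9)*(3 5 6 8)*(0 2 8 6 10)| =|(0 7 12 11 5 3 10 9 2 8)| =10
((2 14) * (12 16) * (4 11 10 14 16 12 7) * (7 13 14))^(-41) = (2 14 13 16)(4 7 10 11) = ((2 16 13 14)(4 11 10 7))^(-41)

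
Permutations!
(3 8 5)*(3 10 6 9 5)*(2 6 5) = (2 6 9)(3 8)(5 10) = [0, 1, 6, 8, 4, 10, 9, 7, 3, 2, 5]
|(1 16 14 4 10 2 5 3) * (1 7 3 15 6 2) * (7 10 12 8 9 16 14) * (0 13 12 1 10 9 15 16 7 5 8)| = 12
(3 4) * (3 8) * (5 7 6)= (3 4 8)(5 7 6)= [0, 1, 2, 4, 8, 7, 5, 6, 3]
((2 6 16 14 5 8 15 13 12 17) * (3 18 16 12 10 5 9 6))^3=((2 3 18 16 14 9 6 12 17)(5 8 15 13 10))^3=(2 16 6)(3 14 12)(5 13 8 10 15)(9 17 18)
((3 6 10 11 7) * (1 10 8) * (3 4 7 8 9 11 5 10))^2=((1 3 6 9 11 8)(4 7)(5 10))^2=(1 6 11)(3 9 8)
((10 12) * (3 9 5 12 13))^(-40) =(3 5 10)(9 12 13) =((3 9 5 12 10 13))^(-40)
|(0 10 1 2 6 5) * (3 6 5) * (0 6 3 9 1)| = |(0 10)(1 2 5 6 9)| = 10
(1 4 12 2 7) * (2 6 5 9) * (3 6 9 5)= [0, 4, 7, 6, 12, 5, 3, 1, 8, 2, 10, 11, 9]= (1 4 12 9 2 7)(3 6)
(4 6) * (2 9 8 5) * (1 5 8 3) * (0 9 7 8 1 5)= (0 9 3 5 2 7 8 1)(4 6)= [9, 0, 7, 5, 6, 2, 4, 8, 1, 3]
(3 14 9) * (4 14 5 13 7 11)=(3 5 13 7 11 4 14 9)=[0, 1, 2, 5, 14, 13, 6, 11, 8, 3, 10, 4, 12, 7, 9]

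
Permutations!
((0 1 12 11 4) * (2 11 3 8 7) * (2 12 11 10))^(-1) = ((0 1 11 4)(2 10)(3 8 7 12))^(-1) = (0 4 11 1)(2 10)(3 12 7 8)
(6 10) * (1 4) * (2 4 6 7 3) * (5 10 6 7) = [0, 7, 4, 2, 1, 10, 6, 3, 8, 9, 5] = (1 7 3 2 4)(5 10)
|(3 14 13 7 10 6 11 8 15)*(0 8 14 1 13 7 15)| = |(0 8)(1 13 15 3)(6 11 14 7 10)| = 20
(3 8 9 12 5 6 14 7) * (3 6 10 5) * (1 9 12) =[0, 9, 2, 8, 4, 10, 14, 6, 12, 1, 5, 11, 3, 13, 7] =(1 9)(3 8 12)(5 10)(6 14 7)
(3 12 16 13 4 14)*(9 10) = [0, 1, 2, 12, 14, 5, 6, 7, 8, 10, 9, 11, 16, 4, 3, 15, 13] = (3 12 16 13 4 14)(9 10)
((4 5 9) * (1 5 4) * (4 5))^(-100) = (9) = ((1 4 5 9))^(-100)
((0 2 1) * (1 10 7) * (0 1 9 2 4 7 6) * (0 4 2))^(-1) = (0 9 7 4 6 10 2)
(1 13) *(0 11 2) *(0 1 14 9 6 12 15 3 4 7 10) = (0 11 2 1 13 14 9 6 12 15 3 4 7 10) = [11, 13, 1, 4, 7, 5, 12, 10, 8, 6, 0, 2, 15, 14, 9, 3]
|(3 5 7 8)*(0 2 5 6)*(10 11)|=14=|(0 2 5 7 8 3 6)(10 11)|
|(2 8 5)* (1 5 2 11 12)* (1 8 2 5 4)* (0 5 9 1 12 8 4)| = 6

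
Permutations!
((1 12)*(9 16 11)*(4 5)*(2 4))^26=(2 5 4)(9 11 16)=((1 12)(2 4 5)(9 16 11))^26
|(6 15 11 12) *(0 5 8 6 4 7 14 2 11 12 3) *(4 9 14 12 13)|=14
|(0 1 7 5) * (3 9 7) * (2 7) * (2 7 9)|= |(0 1 3 2 9 7 5)|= 7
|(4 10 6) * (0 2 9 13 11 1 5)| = |(0 2 9 13 11 1 5)(4 10 6)| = 21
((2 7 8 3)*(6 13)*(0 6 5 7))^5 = (0 8 13 2 7 6 3 5)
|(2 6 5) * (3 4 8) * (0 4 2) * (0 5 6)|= |(0 4 8 3 2)|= 5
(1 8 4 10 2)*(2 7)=(1 8 4 10 7 2)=[0, 8, 1, 3, 10, 5, 6, 2, 4, 9, 7]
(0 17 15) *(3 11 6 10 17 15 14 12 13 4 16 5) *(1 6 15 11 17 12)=(0 11 15)(1 6 10 12 13 4 16 5 3 17 14)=[11, 6, 2, 17, 16, 3, 10, 7, 8, 9, 12, 15, 13, 4, 1, 0, 5, 14]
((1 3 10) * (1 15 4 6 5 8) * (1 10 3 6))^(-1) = ((1 6 5 8 10 15 4))^(-1) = (1 4 15 10 8 5 6)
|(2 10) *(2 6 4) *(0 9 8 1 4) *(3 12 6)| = 10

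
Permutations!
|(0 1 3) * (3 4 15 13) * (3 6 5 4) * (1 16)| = |(0 16 1 3)(4 15 13 6 5)| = 20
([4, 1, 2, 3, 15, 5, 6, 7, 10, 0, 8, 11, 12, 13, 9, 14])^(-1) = [9, 1, 2, 3, 0, 5, 6, 7, 10, 14, 8, 11, 12, 13, 15, 4]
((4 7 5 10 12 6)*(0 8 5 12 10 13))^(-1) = (0 13 5 8)(4 6 12 7)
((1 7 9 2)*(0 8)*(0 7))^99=(0 9)(1 7)(2 8)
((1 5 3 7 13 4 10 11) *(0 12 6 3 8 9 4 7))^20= ((0 12 6 3)(1 5 8 9 4 10 11)(7 13))^20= (13)(1 11 10 4 9 8 5)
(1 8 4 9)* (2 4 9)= (1 8 9)(2 4)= [0, 8, 4, 3, 2, 5, 6, 7, 9, 1]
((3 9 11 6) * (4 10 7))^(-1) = (3 6 11 9)(4 7 10)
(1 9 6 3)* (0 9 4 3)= (0 9 6)(1 4 3)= [9, 4, 2, 1, 3, 5, 0, 7, 8, 6]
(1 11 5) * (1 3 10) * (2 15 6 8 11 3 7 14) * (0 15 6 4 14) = (0 15 4 14 2 6 8 11 5 7)(1 3 10) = [15, 3, 6, 10, 14, 7, 8, 0, 11, 9, 1, 5, 12, 13, 2, 4]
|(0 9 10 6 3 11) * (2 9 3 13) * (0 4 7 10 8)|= 11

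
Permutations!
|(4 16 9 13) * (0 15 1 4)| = 7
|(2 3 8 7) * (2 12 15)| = |(2 3 8 7 12 15)| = 6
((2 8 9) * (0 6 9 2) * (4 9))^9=((0 6 4 9)(2 8))^9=(0 6 4 9)(2 8)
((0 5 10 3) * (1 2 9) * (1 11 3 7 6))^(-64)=((0 5 10 7 6 1 2 9 11 3))^(-64)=(0 2 10 11 6)(1 5 9 7 3)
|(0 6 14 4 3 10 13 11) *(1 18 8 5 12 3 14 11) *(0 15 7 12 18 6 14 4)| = 18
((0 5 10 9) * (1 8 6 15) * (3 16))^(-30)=((0 5 10 9)(1 8 6 15)(3 16))^(-30)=(16)(0 10)(1 6)(5 9)(8 15)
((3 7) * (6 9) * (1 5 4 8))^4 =(9)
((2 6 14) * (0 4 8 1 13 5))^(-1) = (0 5 13 1 8 4)(2 14 6)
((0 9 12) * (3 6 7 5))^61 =((0 9 12)(3 6 7 5))^61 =(0 9 12)(3 6 7 5)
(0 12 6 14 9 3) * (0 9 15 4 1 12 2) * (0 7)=(0 2 7)(1 12 6 14 15 4)(3 9)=[2, 12, 7, 9, 1, 5, 14, 0, 8, 3, 10, 11, 6, 13, 15, 4]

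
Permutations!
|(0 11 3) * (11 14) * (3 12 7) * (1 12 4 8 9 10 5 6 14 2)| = |(0 2 1 12 7 3)(4 8 9 10 5 6 14 11)| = 24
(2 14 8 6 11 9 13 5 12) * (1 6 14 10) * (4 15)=(1 6 11 9 13 5 12 2 10)(4 15)(8 14)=[0, 6, 10, 3, 15, 12, 11, 7, 14, 13, 1, 9, 2, 5, 8, 4]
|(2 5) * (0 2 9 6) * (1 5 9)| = 4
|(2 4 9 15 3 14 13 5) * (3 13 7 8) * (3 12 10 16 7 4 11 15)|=|(2 11 15 13 5)(3 14 4 9)(7 8 12 10 16)|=20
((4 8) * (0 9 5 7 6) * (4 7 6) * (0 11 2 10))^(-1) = ((0 9 5 6 11 2 10)(4 8 7))^(-1) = (0 10 2 11 6 5 9)(4 7 8)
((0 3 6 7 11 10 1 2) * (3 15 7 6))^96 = ((0 15 7 11 10 1 2))^96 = (0 1 11 15 2 10 7)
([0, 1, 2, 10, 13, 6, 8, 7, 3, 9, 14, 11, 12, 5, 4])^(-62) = [0, 1, 2, 14, 5, 8, 3, 7, 10, 9, 4, 11, 12, 6, 13]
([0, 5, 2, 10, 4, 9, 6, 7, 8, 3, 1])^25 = [0, 1, 2, 3, 4, 5, 6, 7, 8, 9, 10]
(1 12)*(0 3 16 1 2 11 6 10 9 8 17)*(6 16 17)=(0 3 17)(1 12 2 11 16)(6 10 9 8)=[3, 12, 11, 17, 4, 5, 10, 7, 6, 8, 9, 16, 2, 13, 14, 15, 1, 0]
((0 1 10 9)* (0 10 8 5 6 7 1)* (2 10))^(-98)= ((1 8 5 6 7)(2 10 9))^(-98)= (1 5 7 8 6)(2 10 9)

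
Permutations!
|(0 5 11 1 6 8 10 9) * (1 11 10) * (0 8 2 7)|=9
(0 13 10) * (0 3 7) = (0 13 10 3 7) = [13, 1, 2, 7, 4, 5, 6, 0, 8, 9, 3, 11, 12, 10]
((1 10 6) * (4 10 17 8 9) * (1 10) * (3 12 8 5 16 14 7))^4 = (1 14 8 17 7 9 5 3 4 16 12)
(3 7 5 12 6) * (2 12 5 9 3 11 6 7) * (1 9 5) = (1 9 3 2 12 7 5)(6 11) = [0, 9, 12, 2, 4, 1, 11, 5, 8, 3, 10, 6, 7]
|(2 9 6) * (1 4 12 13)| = |(1 4 12 13)(2 9 6)| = 12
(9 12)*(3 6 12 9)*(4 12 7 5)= (3 6 7 5 4 12)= [0, 1, 2, 6, 12, 4, 7, 5, 8, 9, 10, 11, 3]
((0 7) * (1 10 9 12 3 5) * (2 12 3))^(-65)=((0 7)(1 10 9 3 5)(2 12))^(-65)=(0 7)(2 12)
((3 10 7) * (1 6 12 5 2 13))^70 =(1 2 12)(3 10 7)(5 6 13)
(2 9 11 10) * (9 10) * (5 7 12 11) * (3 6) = [0, 1, 10, 6, 4, 7, 3, 12, 8, 5, 2, 9, 11] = (2 10)(3 6)(5 7 12 11 9)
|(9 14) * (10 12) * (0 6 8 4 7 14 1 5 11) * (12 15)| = |(0 6 8 4 7 14 9 1 5 11)(10 15 12)| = 30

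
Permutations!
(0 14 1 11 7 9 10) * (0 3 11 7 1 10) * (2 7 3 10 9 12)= (0 14 9)(1 3 11)(2 7 12)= [14, 3, 7, 11, 4, 5, 6, 12, 8, 0, 10, 1, 2, 13, 9]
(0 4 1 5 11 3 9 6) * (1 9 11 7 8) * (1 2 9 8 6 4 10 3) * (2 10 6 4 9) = [6, 5, 2, 11, 8, 7, 0, 4, 10, 9, 3, 1] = (0 6)(1 5 7 4 8 10 3 11)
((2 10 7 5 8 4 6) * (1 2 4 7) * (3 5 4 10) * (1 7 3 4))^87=((1 2 4 6 10 7)(3 5 8))^87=(1 6)(2 10)(4 7)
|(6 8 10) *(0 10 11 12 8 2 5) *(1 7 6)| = |(0 10 1 7 6 2 5)(8 11 12)| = 21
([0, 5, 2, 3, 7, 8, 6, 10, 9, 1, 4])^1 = [0, 5, 2, 3, 7, 8, 6, 10, 9, 1, 4]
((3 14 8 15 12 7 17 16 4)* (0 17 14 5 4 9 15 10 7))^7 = ((0 17 16 9 15 12)(3 5 4)(7 14 8 10))^7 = (0 17 16 9 15 12)(3 5 4)(7 10 8 14)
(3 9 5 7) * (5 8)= (3 9 8 5 7)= [0, 1, 2, 9, 4, 7, 6, 3, 5, 8]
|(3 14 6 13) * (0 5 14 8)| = |(0 5 14 6 13 3 8)| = 7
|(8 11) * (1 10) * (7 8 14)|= |(1 10)(7 8 11 14)|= 4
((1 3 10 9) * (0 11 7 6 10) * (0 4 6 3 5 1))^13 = (0 6 7 9 4 11 10 3)(1 5)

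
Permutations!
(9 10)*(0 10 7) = (0 10 9 7) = [10, 1, 2, 3, 4, 5, 6, 0, 8, 7, 9]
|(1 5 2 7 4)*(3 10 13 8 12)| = 5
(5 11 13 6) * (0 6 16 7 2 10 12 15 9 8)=[6, 1, 10, 3, 4, 11, 5, 2, 0, 8, 12, 13, 15, 16, 14, 9, 7]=(0 6 5 11 13 16 7 2 10 12 15 9 8)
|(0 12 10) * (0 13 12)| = 3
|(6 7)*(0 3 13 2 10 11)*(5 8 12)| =6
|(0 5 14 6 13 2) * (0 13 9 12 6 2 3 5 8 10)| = 15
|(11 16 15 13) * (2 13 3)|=6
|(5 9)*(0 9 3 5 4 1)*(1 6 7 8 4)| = 12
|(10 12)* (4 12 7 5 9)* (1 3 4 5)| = 6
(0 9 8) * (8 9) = (9)(0 8) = [8, 1, 2, 3, 4, 5, 6, 7, 0, 9]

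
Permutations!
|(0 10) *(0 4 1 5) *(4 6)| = 6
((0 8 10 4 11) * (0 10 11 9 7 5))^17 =((0 8 11 10 4 9 7 5))^17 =(0 8 11 10 4 9 7 5)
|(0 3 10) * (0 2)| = |(0 3 10 2)| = 4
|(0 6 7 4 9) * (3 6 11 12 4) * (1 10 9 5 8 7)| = 12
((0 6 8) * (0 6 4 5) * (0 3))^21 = ((0 4 5 3)(6 8))^21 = (0 4 5 3)(6 8)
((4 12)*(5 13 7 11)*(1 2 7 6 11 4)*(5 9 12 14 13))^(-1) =(1 12 9 11 6 13 14 4 7 2)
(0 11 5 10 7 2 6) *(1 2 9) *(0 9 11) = [0, 2, 6, 3, 4, 10, 9, 11, 8, 1, 7, 5] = (1 2 6 9)(5 10 7 11)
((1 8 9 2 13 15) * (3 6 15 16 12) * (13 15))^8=((1 8 9 2 15)(3 6 13 16 12))^8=(1 2 8 15 9)(3 16 6 12 13)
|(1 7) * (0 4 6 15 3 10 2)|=|(0 4 6 15 3 10 2)(1 7)|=14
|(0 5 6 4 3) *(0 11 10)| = |(0 5 6 4 3 11 10)| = 7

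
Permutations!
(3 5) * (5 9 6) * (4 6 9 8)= [0, 1, 2, 8, 6, 3, 5, 7, 4, 9]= (9)(3 8 4 6 5)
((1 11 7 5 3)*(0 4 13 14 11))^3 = ((0 4 13 14 11 7 5 3 1))^3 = (0 14 5)(1 13 7)(3 4 11)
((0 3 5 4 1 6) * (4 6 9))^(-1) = (0 6 5 3)(1 4 9)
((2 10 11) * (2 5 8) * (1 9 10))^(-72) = (1 8 11 9 2 5 10)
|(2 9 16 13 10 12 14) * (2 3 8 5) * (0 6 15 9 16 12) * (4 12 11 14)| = 26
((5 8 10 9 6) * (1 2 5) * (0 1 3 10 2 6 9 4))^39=((0 1 6 3 10 4)(2 5 8))^39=(0 3)(1 10)(4 6)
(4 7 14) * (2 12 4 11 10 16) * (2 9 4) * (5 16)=[0, 1, 12, 3, 7, 16, 6, 14, 8, 4, 5, 10, 2, 13, 11, 15, 9]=(2 12)(4 7 14 11 10 5 16 9)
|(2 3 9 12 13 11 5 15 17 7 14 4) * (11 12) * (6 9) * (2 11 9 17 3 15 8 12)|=|(2 15 3 6 17 7 14 4 11 5 8 12 13)|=13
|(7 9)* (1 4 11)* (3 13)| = 6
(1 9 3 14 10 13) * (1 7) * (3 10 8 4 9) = (1 3 14 8 4 9 10 13 7) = [0, 3, 2, 14, 9, 5, 6, 1, 4, 10, 13, 11, 12, 7, 8]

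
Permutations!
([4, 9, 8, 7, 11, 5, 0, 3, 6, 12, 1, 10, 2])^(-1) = [6, 10, 12, 7, 0, 5, 8, 3, 2, 1, 11, 4, 9]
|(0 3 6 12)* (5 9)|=4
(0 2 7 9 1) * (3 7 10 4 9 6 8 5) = [2, 0, 10, 7, 9, 3, 8, 6, 5, 1, 4] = (0 2 10 4 9 1)(3 7 6 8 5)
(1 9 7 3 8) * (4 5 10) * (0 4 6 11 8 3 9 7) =(0 4 5 10 6 11 8 1 7 9) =[4, 7, 2, 3, 5, 10, 11, 9, 1, 0, 6, 8]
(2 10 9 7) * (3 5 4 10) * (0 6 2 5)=(0 6 2 3)(4 10 9 7 5)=[6, 1, 3, 0, 10, 4, 2, 5, 8, 7, 9]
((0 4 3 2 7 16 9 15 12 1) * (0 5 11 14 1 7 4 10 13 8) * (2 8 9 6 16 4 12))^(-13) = (0 3 7 2 9 10 8 4 12 15 13)(1 14 11 5)(6 16)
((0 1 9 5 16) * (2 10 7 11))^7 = ((0 1 9 5 16)(2 10 7 11))^7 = (0 9 16 1 5)(2 11 7 10)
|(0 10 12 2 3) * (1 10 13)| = |(0 13 1 10 12 2 3)| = 7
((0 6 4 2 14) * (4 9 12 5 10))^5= (0 10 6 4 9 2 12 14 5)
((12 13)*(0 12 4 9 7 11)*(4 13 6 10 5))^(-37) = ((13)(0 12 6 10 5 4 9 7 11))^(-37) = (13)(0 11 7 9 4 5 10 6 12)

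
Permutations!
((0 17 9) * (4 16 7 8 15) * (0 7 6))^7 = (0 16 15 7 17 6 4 8 9)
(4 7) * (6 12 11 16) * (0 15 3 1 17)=(0 15 3 1 17)(4 7)(6 12 11 16)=[15, 17, 2, 1, 7, 5, 12, 4, 8, 9, 10, 16, 11, 13, 14, 3, 6, 0]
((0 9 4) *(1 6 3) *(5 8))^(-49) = (0 4 9)(1 3 6)(5 8)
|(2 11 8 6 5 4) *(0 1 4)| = |(0 1 4 2 11 8 6 5)| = 8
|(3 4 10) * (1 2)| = 6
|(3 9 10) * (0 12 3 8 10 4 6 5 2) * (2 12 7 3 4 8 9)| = 12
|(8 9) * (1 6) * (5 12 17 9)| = 10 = |(1 6)(5 12 17 9 8)|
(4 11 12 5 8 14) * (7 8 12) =(4 11 7 8 14)(5 12) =[0, 1, 2, 3, 11, 12, 6, 8, 14, 9, 10, 7, 5, 13, 4]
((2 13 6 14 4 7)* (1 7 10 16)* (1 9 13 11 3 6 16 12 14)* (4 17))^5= ((1 7 2 11 3 6)(4 10 12 14 17)(9 13 16))^5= (17)(1 6 3 11 2 7)(9 16 13)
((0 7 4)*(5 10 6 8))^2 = ((0 7 4)(5 10 6 8))^2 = (0 4 7)(5 6)(8 10)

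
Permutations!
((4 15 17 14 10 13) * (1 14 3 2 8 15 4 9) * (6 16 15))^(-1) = ((1 14 10 13 9)(2 8 6 16 15 17 3))^(-1) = (1 9 13 10 14)(2 3 17 15 16 6 8)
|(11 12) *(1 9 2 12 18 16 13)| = |(1 9 2 12 11 18 16 13)| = 8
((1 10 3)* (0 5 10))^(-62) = ((0 5 10 3 1))^(-62) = (0 3 5 1 10)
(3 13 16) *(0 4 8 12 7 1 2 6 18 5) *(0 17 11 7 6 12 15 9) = (0 4 8 15 9)(1 2 12 6 18 5 17 11 7)(3 13 16) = [4, 2, 12, 13, 8, 17, 18, 1, 15, 0, 10, 7, 6, 16, 14, 9, 3, 11, 5]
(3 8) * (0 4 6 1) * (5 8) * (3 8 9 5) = (0 4 6 1)(5 9) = [4, 0, 2, 3, 6, 9, 1, 7, 8, 5]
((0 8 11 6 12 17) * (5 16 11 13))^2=(0 13 16 6 17 8 5 11 12)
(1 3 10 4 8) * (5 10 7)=(1 3 7 5 10 4 8)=[0, 3, 2, 7, 8, 10, 6, 5, 1, 9, 4]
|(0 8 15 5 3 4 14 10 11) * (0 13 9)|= 11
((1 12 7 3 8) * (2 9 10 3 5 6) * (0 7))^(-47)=((0 7 5 6 2 9 10 3 8 1 12))^(-47)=(0 8 9 5 12 3 2 7 1 10 6)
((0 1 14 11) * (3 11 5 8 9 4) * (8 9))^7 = ((0 1 14 5 9 4 3 11))^7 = (0 11 3 4 9 5 14 1)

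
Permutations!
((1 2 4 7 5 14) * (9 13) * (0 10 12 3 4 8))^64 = (0 2 14 7 3 10 8 1 5 4 12)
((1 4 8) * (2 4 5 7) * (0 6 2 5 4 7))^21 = (8)(0 6 2 7 5)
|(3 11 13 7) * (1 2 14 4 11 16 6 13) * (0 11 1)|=20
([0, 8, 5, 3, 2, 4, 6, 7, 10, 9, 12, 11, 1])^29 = (1 8 10 12)(2 4 5)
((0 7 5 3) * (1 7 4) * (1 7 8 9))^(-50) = ((0 4 7 5 3)(1 8 9))^(-50) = (1 8 9)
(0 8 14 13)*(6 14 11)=(0 8 11 6 14 13)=[8, 1, 2, 3, 4, 5, 14, 7, 11, 9, 10, 6, 12, 0, 13]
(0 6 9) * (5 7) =(0 6 9)(5 7) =[6, 1, 2, 3, 4, 7, 9, 5, 8, 0]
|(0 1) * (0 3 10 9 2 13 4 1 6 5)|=|(0 6 5)(1 3 10 9 2 13 4)|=21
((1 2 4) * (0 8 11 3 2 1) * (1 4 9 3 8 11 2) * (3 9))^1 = (0 11 8 2 3 1 4)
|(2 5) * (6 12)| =2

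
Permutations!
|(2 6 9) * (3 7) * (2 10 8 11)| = |(2 6 9 10 8 11)(3 7)| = 6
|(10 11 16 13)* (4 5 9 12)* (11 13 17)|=|(4 5 9 12)(10 13)(11 16 17)|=12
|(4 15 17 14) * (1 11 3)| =|(1 11 3)(4 15 17 14)| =12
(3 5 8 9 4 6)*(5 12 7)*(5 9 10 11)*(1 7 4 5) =(1 7 9 5 8 10 11)(3 12 4 6) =[0, 7, 2, 12, 6, 8, 3, 9, 10, 5, 11, 1, 4]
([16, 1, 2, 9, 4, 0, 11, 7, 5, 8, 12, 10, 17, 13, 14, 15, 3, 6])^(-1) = (0 5 8 9 3 16)(6 17 12 10 11)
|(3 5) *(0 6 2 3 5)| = |(0 6 2 3)| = 4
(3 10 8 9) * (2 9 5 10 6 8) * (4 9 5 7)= (2 5 10)(3 6 8 7 4 9)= [0, 1, 5, 6, 9, 10, 8, 4, 7, 3, 2]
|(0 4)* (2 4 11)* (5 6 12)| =|(0 11 2 4)(5 6 12)| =12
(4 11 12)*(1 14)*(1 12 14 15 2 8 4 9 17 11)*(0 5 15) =[5, 0, 8, 3, 1, 15, 6, 7, 4, 17, 10, 14, 9, 13, 12, 2, 16, 11] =(0 5 15 2 8 4 1)(9 17 11 14 12)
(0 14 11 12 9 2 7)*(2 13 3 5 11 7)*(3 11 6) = (0 14 7)(3 5 6)(9 13 11 12) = [14, 1, 2, 5, 4, 6, 3, 0, 8, 13, 10, 12, 9, 11, 7]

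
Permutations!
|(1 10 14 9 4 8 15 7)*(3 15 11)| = 10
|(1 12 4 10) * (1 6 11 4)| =4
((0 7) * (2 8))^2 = (8)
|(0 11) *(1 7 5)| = 6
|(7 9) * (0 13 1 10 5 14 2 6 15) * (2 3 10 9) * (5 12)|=40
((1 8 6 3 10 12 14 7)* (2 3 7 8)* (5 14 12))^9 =((1 2 3 10 5 14 8 6 7))^9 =(14)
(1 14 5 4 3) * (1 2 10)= (1 14 5 4 3 2 10)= [0, 14, 10, 2, 3, 4, 6, 7, 8, 9, 1, 11, 12, 13, 5]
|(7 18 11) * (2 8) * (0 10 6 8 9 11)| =9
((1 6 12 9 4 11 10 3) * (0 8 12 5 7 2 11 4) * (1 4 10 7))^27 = (0 9 12 8)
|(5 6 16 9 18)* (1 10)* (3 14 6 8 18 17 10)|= 24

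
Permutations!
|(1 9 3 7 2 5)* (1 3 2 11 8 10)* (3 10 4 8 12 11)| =|(1 9 2 5 10)(3 7)(4 8)(11 12)| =10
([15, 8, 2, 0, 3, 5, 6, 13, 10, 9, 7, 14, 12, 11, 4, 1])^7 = (0 11 8 3 13 1 4 7 15 14 10)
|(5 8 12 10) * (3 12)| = 5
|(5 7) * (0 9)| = |(0 9)(5 7)| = 2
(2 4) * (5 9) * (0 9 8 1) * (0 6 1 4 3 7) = [9, 6, 3, 7, 2, 8, 1, 0, 4, 5] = (0 9 5 8 4 2 3 7)(1 6)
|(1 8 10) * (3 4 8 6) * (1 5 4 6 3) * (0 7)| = 12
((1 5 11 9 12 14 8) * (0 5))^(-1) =(0 1 8 14 12 9 11 5)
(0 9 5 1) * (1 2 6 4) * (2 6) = (0 9 5 6 4 1) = [9, 0, 2, 3, 1, 6, 4, 7, 8, 5]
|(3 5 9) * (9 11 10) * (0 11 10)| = 4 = |(0 11)(3 5 10 9)|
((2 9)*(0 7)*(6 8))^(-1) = (0 7)(2 9)(6 8)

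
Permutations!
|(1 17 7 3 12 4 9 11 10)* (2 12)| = 10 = |(1 17 7 3 2 12 4 9 11 10)|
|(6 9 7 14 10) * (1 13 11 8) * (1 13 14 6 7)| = 6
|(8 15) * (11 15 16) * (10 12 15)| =6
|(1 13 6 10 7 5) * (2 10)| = 7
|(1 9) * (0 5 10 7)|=4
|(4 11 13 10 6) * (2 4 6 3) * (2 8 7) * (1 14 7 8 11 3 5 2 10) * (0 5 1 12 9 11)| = 20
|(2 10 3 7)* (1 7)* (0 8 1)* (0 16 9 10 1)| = 12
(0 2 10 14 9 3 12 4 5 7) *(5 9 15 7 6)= [2, 1, 10, 12, 9, 6, 5, 0, 8, 3, 14, 11, 4, 13, 15, 7]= (0 2 10 14 15 7)(3 12 4 9)(5 6)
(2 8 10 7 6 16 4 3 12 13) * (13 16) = (2 8 10 7 6 13)(3 12 16 4) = [0, 1, 8, 12, 3, 5, 13, 6, 10, 9, 7, 11, 16, 2, 14, 15, 4]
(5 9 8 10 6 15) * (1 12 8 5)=[0, 12, 2, 3, 4, 9, 15, 7, 10, 5, 6, 11, 8, 13, 14, 1]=(1 12 8 10 6 15)(5 9)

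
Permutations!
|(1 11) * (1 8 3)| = |(1 11 8 3)| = 4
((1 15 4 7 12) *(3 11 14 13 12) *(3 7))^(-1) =((1 15 4 3 11 14 13 12))^(-1) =(1 12 13 14 11 3 4 15)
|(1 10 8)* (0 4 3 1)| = 6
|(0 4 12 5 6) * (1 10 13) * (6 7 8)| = 21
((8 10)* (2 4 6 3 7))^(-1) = (2 7 3 6 4)(8 10)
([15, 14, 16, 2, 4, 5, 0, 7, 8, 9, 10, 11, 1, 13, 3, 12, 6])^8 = (0 6 16 2 3 14 1 12 15)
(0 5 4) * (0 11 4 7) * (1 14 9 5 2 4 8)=(0 2 4 11 8 1 14 9 5 7)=[2, 14, 4, 3, 11, 7, 6, 0, 1, 5, 10, 8, 12, 13, 9]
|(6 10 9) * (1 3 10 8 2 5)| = |(1 3 10 9 6 8 2 5)| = 8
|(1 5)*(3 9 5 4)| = 5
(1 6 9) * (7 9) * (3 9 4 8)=(1 6 7 4 8 3 9)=[0, 6, 2, 9, 8, 5, 7, 4, 3, 1]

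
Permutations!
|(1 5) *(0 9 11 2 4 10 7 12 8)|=18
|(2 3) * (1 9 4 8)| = |(1 9 4 8)(2 3)| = 4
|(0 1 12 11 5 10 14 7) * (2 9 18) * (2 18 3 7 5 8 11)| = |(18)(0 1 12 2 9 3 7)(5 10 14)(8 11)| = 42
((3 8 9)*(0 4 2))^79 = ((0 4 2)(3 8 9))^79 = (0 4 2)(3 8 9)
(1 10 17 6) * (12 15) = (1 10 17 6)(12 15) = [0, 10, 2, 3, 4, 5, 1, 7, 8, 9, 17, 11, 15, 13, 14, 12, 16, 6]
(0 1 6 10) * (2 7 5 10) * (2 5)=(0 1 6 5 10)(2 7)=[1, 6, 7, 3, 4, 10, 5, 2, 8, 9, 0]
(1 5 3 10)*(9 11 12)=[0, 5, 2, 10, 4, 3, 6, 7, 8, 11, 1, 12, 9]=(1 5 3 10)(9 11 12)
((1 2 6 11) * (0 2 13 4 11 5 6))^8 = ((0 2)(1 13 4 11)(5 6))^8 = (13)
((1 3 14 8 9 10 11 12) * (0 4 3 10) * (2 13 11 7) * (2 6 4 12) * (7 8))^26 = ((0 12 1 10 8 9)(2 13 11)(3 14 7 6 4))^26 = (0 1 8)(2 11 13)(3 14 7 6 4)(9 12 10)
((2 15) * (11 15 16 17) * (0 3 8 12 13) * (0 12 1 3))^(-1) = (1 8 3)(2 15 11 17 16)(12 13)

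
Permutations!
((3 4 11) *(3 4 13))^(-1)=((3 13)(4 11))^(-1)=(3 13)(4 11)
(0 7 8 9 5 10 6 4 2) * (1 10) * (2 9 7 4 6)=(0 4 9 5 1 10 2)(7 8)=[4, 10, 0, 3, 9, 1, 6, 8, 7, 5, 2]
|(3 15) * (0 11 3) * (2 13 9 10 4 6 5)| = 28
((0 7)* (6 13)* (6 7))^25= (0 6 13 7)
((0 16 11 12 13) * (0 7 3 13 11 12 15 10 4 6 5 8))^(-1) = ((0 16 12 11 15 10 4 6 5 8)(3 13 7))^(-1) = (0 8 5 6 4 10 15 11 12 16)(3 7 13)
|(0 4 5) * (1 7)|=6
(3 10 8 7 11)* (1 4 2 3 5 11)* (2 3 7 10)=[0, 4, 7, 2, 3, 11, 6, 1, 10, 9, 8, 5]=(1 4 3 2 7)(5 11)(8 10)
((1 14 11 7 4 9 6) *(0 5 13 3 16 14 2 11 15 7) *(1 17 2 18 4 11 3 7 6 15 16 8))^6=((0 5 13 7 11)(1 18 4 9 15 6 17 2 3 8)(14 16))^6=(0 5 13 7 11)(1 17 4 3 15)(2 9 8 6 18)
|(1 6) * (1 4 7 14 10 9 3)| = 8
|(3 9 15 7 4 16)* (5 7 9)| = |(3 5 7 4 16)(9 15)| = 10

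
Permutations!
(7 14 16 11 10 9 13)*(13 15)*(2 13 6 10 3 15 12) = [0, 1, 13, 15, 4, 5, 10, 14, 8, 12, 9, 3, 2, 7, 16, 6, 11] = (2 13 7 14 16 11 3 15 6 10 9 12)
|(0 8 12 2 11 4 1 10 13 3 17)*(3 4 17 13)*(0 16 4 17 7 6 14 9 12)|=14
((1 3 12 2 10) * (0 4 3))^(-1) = (0 1 10 2 12 3 4)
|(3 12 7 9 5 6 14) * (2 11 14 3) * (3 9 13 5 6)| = |(2 11 14)(3 12 7 13 5)(6 9)| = 30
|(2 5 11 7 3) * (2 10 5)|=|(3 10 5 11 7)|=5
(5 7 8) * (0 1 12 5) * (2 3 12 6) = (0 1 6 2 3 12 5 7 8) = [1, 6, 3, 12, 4, 7, 2, 8, 0, 9, 10, 11, 5]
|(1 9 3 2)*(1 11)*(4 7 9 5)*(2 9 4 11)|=6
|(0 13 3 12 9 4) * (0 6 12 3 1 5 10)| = 20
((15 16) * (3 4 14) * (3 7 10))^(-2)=(16)(3 7 4 10 14)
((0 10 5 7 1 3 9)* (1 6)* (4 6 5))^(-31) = (0 1 10 3 4 9 6)(5 7)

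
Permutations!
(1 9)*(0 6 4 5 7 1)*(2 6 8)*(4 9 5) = (0 8 2 6 9)(1 5 7) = [8, 5, 6, 3, 4, 7, 9, 1, 2, 0]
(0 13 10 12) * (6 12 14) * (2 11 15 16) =(0 13 10 14 6 12)(2 11 15 16) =[13, 1, 11, 3, 4, 5, 12, 7, 8, 9, 14, 15, 0, 10, 6, 16, 2]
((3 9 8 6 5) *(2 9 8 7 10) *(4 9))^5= ((2 4 9 7 10)(3 8 6 5))^5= (10)(3 8 6 5)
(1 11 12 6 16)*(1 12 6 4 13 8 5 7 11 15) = [0, 15, 2, 3, 13, 7, 16, 11, 5, 9, 10, 6, 4, 8, 14, 1, 12] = (1 15)(4 13 8 5 7 11 6 16 12)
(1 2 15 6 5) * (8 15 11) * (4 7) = (1 2 11 8 15 6 5)(4 7) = [0, 2, 11, 3, 7, 1, 5, 4, 15, 9, 10, 8, 12, 13, 14, 6]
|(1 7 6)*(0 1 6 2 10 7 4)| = |(0 1 4)(2 10 7)| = 3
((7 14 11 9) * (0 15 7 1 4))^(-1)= ((0 15 7 14 11 9 1 4))^(-1)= (0 4 1 9 11 14 7 15)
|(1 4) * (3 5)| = |(1 4)(3 5)| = 2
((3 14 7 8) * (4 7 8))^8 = (3 8 14)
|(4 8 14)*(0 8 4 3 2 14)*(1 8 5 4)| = 15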